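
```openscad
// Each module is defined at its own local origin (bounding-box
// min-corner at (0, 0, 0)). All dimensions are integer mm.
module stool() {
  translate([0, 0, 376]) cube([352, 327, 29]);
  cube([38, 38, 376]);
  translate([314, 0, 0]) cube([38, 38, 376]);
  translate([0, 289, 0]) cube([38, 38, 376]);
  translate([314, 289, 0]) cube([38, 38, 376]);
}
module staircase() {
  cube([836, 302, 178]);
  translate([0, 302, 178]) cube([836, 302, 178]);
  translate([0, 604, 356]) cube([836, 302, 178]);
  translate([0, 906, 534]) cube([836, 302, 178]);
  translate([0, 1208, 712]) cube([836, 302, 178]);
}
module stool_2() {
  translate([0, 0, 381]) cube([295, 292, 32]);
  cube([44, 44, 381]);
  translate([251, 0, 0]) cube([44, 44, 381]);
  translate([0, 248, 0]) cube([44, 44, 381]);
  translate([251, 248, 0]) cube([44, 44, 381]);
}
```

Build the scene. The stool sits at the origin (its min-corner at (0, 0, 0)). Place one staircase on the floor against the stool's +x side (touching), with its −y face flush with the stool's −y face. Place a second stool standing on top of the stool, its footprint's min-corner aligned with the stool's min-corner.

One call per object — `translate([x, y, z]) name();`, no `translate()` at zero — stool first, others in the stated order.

stool();
translate([352, 0, 0]) staircase();
translate([0, 0, 405]) stool_2();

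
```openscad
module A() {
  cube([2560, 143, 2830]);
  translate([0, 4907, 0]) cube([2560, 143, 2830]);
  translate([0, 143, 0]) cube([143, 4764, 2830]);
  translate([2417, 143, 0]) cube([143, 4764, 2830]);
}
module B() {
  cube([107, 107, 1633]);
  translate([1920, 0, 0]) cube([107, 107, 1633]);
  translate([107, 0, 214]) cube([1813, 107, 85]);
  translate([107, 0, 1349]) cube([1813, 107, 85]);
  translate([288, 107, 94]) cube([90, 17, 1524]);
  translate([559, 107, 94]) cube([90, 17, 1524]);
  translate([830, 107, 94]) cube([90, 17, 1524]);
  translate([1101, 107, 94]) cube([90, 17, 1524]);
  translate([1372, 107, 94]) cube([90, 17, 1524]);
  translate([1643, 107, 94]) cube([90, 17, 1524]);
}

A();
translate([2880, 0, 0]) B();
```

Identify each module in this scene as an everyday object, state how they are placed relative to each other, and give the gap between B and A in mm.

A is a house frame. B is a fence section. The fence section is on the floor beside the house frame on its +x side. The gap between the fence section and the house frame is 320 mm.

The fence section's nearest face is 320 mm from the house frame's +x face.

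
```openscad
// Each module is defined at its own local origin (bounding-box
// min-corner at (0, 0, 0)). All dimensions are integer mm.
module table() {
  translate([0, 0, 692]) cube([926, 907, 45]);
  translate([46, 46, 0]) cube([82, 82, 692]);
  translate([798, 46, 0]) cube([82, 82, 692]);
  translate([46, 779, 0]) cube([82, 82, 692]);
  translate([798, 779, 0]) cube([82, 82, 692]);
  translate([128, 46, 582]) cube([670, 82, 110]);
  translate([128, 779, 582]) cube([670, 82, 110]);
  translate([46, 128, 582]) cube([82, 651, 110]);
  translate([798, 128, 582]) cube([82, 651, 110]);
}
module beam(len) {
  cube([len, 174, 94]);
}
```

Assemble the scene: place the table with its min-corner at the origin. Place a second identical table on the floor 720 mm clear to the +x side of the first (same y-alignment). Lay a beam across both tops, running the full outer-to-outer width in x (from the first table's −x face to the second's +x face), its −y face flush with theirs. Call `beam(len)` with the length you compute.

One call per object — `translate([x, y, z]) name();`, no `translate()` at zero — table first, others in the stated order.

table();
translate([1646, 0, 0]) table();
translate([0, 0, 737]) beam(2572);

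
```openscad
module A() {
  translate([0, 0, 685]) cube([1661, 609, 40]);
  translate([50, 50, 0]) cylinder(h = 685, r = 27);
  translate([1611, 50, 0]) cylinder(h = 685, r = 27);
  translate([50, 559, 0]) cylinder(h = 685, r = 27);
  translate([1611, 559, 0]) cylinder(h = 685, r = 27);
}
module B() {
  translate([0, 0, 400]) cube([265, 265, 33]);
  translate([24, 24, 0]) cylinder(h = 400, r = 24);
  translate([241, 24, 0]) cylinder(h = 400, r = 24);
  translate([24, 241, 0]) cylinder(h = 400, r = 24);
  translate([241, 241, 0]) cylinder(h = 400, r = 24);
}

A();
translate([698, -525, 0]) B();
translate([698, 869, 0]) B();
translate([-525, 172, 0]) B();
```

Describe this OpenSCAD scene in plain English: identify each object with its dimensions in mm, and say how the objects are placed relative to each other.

A is a table: top 1661 mm (x) × 609 mm (y), 40 mm thick, upper face at z = 725 mm, on four round legs of 54 mm diameter, each leg's bounding box inset 23 mm from the nearest pair of top edges, running from z = 0 to the bottom of the top.

B is a four-legged stool. The seat is a 265×265×33 mm slab whose top surface is at z = 433 mm; four round legs, each 48 mm in diameter, run from the floor (z = 0) to the underside of the seat, each leg's axis is inset half a diameter from the nearest pair of seat edges (so the leg's bounding box is flush with the corner).

Three stools sit around the table at the −y, +y, −x sides.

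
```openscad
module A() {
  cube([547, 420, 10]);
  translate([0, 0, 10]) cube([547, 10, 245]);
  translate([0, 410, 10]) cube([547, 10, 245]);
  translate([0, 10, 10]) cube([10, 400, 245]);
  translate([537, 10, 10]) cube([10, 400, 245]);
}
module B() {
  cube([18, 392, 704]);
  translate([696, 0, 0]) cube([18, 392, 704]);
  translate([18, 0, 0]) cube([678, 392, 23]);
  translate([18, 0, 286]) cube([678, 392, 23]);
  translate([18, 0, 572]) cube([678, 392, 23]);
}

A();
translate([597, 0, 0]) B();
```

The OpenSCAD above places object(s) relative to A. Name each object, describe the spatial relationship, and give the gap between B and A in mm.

The bookshelf's nearest face is 50 mm from the open box's +x face.

A is an open box. B is a bookshelf. The bookshelf is on the floor beside the open box on its +x side. The gap between the bookshelf and the open box is 50 mm.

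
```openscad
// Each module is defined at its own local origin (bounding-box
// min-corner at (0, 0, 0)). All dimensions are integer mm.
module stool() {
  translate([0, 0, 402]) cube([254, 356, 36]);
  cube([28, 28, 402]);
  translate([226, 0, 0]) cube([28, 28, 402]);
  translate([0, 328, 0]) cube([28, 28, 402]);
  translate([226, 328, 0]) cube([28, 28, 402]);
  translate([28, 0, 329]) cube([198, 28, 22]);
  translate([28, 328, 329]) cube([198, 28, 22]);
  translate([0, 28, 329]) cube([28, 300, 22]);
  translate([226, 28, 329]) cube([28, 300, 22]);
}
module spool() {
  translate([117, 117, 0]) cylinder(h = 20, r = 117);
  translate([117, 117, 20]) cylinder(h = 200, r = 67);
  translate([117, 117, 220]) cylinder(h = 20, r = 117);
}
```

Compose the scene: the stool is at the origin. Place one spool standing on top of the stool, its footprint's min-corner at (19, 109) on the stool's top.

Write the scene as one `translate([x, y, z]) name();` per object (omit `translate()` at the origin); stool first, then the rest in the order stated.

stool();
translate([19, 109, 438]) spool();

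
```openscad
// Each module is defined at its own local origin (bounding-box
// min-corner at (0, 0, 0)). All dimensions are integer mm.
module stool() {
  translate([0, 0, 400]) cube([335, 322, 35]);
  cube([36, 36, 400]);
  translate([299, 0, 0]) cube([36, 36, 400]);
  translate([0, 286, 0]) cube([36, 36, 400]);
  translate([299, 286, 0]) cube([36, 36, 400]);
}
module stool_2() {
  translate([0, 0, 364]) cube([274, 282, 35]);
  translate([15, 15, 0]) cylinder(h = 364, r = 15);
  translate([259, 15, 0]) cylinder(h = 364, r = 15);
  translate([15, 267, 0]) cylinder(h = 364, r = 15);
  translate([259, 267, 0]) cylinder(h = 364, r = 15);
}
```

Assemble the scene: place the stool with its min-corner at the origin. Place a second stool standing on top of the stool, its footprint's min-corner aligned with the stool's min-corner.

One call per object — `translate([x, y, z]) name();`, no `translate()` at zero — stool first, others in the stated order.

stool();
translate([0, 0, 435]) stool_2();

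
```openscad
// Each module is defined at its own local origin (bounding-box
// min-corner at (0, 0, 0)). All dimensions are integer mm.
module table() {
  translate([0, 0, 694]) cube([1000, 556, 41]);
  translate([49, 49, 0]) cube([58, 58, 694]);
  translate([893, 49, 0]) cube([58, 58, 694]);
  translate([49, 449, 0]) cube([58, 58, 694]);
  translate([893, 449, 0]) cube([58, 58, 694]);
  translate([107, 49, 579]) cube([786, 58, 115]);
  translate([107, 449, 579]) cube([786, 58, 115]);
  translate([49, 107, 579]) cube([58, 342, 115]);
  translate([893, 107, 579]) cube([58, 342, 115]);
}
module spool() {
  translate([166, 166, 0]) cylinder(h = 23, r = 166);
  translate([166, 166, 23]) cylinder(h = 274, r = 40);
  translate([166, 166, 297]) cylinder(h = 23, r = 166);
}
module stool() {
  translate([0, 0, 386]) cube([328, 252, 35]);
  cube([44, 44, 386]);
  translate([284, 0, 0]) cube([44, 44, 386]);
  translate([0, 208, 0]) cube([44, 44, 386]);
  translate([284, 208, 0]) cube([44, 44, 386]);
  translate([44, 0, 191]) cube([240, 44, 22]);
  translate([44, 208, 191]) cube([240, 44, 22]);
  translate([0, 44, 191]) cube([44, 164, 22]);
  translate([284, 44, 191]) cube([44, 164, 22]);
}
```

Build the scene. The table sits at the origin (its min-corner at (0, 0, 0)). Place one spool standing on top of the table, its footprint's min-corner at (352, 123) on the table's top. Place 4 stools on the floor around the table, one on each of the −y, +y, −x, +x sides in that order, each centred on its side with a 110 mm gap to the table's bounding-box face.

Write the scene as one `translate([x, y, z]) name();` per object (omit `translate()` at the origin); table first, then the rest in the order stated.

table();
translate([352, 123, 735]) spool();
translate([336, -362, 0]) stool();
translate([336, 666, 0]) stool();
translate([-438, 152, 0]) stool();
translate([1110, 152, 0]) stool();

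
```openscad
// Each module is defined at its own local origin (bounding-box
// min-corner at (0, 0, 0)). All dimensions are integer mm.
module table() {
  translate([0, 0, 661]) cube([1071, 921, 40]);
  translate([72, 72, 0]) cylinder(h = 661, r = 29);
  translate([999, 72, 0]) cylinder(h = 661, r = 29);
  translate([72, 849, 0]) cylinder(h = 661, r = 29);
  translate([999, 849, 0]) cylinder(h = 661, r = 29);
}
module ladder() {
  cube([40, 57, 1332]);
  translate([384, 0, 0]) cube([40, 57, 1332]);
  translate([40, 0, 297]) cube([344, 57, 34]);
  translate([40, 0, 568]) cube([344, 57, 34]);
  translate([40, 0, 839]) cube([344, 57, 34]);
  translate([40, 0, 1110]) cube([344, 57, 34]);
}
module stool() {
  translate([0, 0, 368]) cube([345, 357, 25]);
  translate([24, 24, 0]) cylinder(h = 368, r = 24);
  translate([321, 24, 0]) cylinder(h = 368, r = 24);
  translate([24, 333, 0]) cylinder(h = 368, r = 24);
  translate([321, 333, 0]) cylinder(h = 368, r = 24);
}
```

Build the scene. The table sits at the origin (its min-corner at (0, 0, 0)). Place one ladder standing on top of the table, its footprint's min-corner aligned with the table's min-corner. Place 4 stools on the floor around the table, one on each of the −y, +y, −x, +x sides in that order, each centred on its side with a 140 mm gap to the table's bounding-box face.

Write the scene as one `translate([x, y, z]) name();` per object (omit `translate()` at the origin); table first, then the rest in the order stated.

table();
translate([0, 0, 701]) ladder();
translate([363, -497, 0]) stool();
translate([363, 1061, 0]) stool();
translate([-485, 282, 0]) stool();
translate([1211, 282, 0]) stool();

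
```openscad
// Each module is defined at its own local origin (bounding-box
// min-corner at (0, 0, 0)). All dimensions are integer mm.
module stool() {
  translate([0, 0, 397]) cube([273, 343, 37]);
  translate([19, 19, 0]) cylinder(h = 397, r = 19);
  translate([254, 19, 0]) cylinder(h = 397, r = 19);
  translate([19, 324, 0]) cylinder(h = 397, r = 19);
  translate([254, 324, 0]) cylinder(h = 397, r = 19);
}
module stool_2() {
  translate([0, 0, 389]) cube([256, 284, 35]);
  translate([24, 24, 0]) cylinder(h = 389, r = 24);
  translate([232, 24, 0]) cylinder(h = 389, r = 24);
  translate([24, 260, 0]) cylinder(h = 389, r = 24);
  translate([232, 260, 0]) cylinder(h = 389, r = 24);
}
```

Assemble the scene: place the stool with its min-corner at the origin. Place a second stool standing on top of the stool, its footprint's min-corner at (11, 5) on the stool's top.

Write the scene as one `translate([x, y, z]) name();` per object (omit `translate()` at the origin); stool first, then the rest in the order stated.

stool();
translate([11, 5, 434]) stool_2();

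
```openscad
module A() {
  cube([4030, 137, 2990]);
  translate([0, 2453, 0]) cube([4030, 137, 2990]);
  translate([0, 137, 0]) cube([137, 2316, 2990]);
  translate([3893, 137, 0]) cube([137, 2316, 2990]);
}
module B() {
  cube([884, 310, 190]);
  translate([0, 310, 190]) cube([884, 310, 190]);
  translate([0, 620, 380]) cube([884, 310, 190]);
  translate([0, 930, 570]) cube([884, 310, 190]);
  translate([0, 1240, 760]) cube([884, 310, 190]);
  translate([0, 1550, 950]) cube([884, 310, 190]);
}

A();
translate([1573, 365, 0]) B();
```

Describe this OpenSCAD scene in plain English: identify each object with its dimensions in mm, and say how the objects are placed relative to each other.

A is the wall frame of a small rectangular building: four walls, each 2990 mm tall and 137 mm thick, enclosing a footprint 4030 mm (x) by 2590 mm (y) outside-to-outside, with no floor or roof. The front and back walls (the −y and +y sides) span the full width; the two side walls fit between them.

B is a run of 6 identical solid stair steps. Each tread is 884×310 mm and each step block is 190 mm high. Step 1 rests on the floor; step k is offset from step 1 by (k−1)×310 mm in y and (k−1)×190 mm in z.

The staircase sits inside the house frame, centred.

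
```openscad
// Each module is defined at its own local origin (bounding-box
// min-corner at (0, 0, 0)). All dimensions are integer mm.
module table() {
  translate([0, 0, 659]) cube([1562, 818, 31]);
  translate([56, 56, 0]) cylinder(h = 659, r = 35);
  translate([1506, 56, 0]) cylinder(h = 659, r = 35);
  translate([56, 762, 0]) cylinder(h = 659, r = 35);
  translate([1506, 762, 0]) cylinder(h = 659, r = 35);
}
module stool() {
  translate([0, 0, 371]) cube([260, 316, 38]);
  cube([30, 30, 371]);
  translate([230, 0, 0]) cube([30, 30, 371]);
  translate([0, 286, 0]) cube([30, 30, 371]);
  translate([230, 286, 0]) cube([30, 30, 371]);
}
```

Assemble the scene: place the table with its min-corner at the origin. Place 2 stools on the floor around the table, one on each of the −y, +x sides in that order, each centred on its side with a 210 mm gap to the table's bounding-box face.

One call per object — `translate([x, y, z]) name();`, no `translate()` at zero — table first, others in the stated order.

table();
translate([651, -526, 0]) stool();
translate([1772, 251, 0]) stool();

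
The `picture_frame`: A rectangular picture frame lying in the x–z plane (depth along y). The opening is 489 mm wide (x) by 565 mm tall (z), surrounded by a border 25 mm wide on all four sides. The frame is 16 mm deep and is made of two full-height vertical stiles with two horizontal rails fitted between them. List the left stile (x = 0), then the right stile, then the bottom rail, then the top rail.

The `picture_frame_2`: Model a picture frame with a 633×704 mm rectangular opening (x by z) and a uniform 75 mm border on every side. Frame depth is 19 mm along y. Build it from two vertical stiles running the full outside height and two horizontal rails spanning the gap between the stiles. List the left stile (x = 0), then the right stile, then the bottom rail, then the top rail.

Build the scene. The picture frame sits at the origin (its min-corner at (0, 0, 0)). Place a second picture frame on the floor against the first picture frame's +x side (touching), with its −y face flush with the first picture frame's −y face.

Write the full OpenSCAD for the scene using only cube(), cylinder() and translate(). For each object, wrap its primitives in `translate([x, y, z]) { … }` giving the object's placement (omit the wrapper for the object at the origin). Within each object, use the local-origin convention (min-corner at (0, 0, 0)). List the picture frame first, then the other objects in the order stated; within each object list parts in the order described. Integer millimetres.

cube([25, 16, 615]);
translate([514, 0, 0]) cube([25, 16, 615]);
translate([25, 0, 0]) cube([489, 16, 25]);
translate([25, 0, 590]) cube([489, 16, 25]);
translate([539, 0, 0]) {
  cube([75, 19, 854]);
  translate([708, 0, 0]) cube([75, 19, 854]);
  translate([75, 0, 0]) cube([633, 19, 75]);
  translate([75, 0, 779]) cube([633, 19, 75]);
}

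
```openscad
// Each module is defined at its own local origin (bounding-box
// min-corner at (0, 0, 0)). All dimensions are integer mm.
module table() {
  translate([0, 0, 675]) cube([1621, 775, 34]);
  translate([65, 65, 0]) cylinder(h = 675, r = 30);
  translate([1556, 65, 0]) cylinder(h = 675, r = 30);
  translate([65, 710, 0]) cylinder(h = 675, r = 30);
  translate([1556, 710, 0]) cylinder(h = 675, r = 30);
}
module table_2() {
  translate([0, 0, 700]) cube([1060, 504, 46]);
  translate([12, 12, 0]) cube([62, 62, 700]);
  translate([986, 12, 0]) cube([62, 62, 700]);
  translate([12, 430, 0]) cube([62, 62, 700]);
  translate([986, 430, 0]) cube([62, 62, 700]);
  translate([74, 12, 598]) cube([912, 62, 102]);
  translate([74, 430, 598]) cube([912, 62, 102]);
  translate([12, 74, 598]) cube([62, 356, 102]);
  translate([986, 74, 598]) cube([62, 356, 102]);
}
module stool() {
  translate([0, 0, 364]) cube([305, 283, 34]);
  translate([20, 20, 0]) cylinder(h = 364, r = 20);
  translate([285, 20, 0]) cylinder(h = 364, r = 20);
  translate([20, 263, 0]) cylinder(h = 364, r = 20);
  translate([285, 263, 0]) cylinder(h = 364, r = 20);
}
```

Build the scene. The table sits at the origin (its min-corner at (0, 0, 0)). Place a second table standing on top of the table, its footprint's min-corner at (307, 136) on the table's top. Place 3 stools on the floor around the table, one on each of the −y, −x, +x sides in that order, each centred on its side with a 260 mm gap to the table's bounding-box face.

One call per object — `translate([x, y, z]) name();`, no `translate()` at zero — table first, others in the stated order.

table();
translate([307, 136, 709]) table_2();
translate([658, -543, 0]) stool();
translate([-565, 246, 0]) stool();
translate([1881, 246, 0]) stool();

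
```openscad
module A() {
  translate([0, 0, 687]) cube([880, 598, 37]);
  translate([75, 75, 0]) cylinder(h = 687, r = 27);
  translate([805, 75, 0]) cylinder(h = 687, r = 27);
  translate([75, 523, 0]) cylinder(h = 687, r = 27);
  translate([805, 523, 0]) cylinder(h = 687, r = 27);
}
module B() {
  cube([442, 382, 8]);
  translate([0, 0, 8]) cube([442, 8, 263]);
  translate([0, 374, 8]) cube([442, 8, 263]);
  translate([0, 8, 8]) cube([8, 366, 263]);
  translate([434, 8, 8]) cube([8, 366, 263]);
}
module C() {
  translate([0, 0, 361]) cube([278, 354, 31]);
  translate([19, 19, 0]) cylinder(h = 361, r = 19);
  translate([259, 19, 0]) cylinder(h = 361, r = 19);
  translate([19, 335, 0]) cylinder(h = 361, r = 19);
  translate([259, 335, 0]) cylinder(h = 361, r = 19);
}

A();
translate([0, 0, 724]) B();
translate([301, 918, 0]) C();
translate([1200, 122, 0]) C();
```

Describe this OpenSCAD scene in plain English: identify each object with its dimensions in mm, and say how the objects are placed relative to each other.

A is a table with a 880×598 mm rectangular top, 37 mm thick, top surface at z = 724 mm, supported by four round legs of 54 mm diameter, each leg's bounding box inset 48 mm from the nearest pair of top edges, running from the floor.

B is an open-topped rectangular box: outside dimensions 442×382×271 mm, with a uniform wall and base thickness of 8 mm. The base is a full 442×382 slab on the floor; four walls sit on top of the base. The front and back walls (the −y and +y sides) span the full width; the two side walls fit between them.

C is a simple wooden stool: a rectangular seat 278 mm (x) by 354 mm (y), 31 mm thick, top face at z = 392 mm, on four round legs, each 38 mm in diameter. The legs rest on z = 0, each leg's axis is inset half a diameter from the nearest pair of seat edges (so the leg's bounding box is flush with the corner).

The open box is on top of the table. Two stools sit around the table at the +y, +x sides.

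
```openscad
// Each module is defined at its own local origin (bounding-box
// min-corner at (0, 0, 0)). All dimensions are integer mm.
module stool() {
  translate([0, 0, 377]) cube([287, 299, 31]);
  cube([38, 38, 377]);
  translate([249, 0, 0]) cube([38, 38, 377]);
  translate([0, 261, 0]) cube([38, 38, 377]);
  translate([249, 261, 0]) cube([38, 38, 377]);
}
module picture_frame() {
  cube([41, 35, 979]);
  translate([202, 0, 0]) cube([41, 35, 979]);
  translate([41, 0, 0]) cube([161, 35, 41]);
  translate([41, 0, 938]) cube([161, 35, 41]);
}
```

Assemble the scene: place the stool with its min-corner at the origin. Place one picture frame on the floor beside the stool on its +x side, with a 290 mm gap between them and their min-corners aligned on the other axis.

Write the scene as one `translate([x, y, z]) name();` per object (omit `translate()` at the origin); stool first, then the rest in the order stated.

stool();
translate([577, 0, 0]) picture_frame();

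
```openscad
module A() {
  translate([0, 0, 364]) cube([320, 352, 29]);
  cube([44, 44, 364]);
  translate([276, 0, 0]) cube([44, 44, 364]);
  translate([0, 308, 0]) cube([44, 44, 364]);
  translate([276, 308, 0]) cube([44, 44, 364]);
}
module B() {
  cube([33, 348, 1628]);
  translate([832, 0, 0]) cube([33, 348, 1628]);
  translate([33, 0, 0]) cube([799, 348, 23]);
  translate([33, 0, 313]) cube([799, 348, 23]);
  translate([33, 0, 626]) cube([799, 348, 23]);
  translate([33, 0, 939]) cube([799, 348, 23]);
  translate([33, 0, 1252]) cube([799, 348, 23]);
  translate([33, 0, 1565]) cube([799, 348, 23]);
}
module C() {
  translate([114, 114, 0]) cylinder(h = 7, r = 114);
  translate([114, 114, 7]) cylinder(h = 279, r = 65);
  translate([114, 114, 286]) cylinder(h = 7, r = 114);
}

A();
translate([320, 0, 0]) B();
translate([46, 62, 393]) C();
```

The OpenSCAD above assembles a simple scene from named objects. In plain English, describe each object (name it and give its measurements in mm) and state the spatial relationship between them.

A is a four-legged stool. The seat is a 320×352×29 mm slab whose top surface is at z = 393 mm; four square legs, each 44×44 mm in cross-section, run from the floor (z = 0) to the underside of the seat, each flush with a corner of the seat.

B is a bookshelf 865 mm wide overall, 348 mm deep and 1628 mm tall. The two sides are 33 mm thick vertical panels. 6 horizontal shelves of 23 mm thickness span between the inner faces of the sides; the lowest shelf sits on the floor and shelves are stacked with a clear vertical gap of 290 mm between each pair.

C is a spool: two coaxial disc flanges of radius 114 mm and thickness 7 mm, joined by a core cylinder of radius 65 mm and height 279 mm. The lower flange rests on z = 0 and the three cylinders share a vertical axis.

The bookshelf is against the stool's +x side, with their −y faces flush. The spool is on top of the stool, centred.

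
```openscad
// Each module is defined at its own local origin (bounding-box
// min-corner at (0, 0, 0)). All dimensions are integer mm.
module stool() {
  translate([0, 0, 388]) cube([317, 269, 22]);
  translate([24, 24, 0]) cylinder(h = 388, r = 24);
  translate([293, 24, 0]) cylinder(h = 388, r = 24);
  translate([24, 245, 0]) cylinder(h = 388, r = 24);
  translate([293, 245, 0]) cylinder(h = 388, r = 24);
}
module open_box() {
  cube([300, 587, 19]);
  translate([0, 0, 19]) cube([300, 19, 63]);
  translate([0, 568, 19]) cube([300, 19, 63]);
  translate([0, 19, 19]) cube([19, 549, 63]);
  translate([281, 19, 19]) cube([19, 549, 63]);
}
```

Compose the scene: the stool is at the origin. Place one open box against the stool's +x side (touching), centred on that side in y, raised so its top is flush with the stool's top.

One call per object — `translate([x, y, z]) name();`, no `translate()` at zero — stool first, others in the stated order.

stool();
translate([317, -159, 328]) open_box();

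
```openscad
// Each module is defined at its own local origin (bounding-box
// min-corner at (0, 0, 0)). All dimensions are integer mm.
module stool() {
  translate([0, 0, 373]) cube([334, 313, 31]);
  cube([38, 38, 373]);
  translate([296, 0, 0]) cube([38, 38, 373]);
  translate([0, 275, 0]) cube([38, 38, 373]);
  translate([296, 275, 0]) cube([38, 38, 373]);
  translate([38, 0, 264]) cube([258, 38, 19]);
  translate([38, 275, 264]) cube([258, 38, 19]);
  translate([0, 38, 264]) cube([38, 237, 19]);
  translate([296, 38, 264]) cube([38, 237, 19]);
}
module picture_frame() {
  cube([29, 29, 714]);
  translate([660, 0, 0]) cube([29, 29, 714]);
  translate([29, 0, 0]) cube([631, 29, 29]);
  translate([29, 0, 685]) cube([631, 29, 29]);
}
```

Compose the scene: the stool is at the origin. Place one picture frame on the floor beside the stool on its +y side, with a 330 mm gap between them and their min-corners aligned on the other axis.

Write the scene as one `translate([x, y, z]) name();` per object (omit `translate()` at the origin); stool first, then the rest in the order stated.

stool();
translate([0, 643, 0]) picture_frame();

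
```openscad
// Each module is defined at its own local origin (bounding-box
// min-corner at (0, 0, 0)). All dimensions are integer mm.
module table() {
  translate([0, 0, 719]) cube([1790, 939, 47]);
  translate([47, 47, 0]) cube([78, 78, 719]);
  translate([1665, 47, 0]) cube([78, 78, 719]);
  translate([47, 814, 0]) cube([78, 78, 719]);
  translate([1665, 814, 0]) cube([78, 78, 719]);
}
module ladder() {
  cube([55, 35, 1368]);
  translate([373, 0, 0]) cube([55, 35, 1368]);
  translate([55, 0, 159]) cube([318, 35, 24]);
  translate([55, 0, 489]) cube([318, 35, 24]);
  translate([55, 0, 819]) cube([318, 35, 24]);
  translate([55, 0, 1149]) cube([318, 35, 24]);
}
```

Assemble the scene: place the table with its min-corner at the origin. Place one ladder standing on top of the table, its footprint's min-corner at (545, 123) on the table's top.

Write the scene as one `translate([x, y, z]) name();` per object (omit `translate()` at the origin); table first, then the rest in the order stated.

table();
translate([545, 123, 766]) ladder();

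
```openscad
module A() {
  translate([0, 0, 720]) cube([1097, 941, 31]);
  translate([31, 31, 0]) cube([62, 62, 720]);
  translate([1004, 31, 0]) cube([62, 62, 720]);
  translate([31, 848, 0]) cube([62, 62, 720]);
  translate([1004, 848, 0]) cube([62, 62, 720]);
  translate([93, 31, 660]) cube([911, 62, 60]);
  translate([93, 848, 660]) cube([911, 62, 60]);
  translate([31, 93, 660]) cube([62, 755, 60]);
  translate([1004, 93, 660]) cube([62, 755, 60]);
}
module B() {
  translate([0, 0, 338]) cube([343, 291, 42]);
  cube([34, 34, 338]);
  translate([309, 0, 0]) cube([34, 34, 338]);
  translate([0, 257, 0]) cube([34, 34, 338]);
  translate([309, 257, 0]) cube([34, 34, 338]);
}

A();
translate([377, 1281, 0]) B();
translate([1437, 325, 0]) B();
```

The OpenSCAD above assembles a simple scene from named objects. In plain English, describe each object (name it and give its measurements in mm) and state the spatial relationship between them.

A is a rectangular dining table. The top is 1097×941×31 mm with its upper surface at z = 751 mm. It stands on four 62×62 mm square legs, each inset 31 mm from the nearest pair of top edges, running from the floor to the underside of the top. Four apron rails, 62 mm thick and 60 mm tall, run between adjacent legs with their top edges flush with the underside of the top and their outer faces flush with the legs' outer faces.

B is a four-legged stool. The seat is a 343×291×42 mm slab whose top surface is at z = 380 mm; four square legs, each 34×34 mm in cross-section, run from the floor (z = 0) to the underside of the seat, each flush with a corner of the seat.

Two stools sit around the table at the +y, +x sides.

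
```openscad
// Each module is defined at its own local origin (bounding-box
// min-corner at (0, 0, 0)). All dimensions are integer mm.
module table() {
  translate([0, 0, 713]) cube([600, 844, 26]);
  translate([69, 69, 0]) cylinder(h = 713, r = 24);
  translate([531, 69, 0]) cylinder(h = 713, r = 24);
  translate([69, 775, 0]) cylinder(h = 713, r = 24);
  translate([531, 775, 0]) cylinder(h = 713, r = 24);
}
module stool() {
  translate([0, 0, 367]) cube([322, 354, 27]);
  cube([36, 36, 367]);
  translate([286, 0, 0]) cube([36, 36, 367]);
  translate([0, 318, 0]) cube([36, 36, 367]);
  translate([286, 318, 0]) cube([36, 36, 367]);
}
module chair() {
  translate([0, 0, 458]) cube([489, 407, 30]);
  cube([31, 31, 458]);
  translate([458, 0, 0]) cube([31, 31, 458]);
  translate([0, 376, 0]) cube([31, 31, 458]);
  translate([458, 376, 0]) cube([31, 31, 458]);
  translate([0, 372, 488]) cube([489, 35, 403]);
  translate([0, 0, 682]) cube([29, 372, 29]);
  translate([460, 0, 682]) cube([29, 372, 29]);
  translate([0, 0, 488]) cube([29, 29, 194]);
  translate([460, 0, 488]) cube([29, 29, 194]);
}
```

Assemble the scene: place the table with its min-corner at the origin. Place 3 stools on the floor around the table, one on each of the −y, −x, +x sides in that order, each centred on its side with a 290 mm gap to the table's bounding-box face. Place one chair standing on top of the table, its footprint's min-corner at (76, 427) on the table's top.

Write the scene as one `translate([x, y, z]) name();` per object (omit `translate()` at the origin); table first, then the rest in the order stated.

table();
translate([139, -644, 0]) stool();
translate([-612, 245, 0]) stool();
translate([890, 245, 0]) stool();
translate([76, 427, 739]) chair();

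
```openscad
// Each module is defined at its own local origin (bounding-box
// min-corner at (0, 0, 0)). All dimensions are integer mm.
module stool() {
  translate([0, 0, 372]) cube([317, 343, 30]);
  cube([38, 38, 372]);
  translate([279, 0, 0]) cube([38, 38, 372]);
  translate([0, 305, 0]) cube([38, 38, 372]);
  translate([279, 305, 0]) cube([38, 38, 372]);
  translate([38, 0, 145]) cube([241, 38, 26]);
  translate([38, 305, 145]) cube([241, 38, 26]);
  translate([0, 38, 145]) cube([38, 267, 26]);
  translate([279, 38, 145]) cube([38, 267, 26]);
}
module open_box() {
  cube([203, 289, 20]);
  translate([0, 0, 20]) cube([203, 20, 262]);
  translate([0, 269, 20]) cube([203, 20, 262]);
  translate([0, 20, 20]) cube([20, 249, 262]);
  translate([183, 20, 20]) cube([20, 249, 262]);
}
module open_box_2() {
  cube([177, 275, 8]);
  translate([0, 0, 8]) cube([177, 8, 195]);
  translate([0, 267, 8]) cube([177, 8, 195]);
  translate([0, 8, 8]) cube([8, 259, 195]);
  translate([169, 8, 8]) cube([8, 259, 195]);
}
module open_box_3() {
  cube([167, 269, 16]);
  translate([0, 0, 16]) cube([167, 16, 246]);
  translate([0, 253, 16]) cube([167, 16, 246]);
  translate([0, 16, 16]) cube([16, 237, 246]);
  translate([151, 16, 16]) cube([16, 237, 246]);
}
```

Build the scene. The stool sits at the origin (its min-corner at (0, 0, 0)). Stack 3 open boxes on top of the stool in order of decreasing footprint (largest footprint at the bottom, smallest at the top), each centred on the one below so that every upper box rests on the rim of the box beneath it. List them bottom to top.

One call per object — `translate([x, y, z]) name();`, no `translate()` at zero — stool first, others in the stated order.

stool();
translate([57, 27, 402]) open_box();
translate([70, 34, 684]) open_box_2();
translate([75, 37, 887]) open_box_3();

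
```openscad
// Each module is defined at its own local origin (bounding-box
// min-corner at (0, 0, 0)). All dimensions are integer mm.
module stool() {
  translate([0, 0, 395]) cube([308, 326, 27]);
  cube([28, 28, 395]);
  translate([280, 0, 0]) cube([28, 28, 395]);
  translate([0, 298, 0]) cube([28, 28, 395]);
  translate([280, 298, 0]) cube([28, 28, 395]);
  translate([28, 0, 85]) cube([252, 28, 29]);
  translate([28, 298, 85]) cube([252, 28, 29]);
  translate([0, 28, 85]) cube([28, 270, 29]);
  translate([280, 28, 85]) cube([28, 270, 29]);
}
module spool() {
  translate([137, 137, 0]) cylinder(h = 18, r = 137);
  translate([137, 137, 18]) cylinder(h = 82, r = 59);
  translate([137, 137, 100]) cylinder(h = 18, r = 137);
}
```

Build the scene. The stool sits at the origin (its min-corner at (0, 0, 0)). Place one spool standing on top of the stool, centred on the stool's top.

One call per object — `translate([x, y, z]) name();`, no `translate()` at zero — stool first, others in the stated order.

stool();
translate([17, 26, 422]) spool();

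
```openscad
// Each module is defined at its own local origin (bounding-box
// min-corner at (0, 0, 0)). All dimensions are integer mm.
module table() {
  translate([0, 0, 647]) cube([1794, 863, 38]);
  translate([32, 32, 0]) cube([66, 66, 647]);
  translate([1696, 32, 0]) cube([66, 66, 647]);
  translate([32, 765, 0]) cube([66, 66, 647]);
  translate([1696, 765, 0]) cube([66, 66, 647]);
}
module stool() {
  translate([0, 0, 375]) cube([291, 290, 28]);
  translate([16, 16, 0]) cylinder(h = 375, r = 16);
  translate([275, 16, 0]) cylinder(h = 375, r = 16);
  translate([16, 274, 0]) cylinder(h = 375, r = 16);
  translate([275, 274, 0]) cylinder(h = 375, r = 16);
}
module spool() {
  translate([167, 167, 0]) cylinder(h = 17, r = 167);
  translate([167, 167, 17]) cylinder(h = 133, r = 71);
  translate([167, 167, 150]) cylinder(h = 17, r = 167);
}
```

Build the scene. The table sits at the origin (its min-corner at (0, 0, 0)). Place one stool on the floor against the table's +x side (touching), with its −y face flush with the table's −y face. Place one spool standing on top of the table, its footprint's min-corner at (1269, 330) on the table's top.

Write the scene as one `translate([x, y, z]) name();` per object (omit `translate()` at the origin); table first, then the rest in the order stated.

table();
translate([1794, 0, 0]) stool();
translate([1269, 330, 685]) spool();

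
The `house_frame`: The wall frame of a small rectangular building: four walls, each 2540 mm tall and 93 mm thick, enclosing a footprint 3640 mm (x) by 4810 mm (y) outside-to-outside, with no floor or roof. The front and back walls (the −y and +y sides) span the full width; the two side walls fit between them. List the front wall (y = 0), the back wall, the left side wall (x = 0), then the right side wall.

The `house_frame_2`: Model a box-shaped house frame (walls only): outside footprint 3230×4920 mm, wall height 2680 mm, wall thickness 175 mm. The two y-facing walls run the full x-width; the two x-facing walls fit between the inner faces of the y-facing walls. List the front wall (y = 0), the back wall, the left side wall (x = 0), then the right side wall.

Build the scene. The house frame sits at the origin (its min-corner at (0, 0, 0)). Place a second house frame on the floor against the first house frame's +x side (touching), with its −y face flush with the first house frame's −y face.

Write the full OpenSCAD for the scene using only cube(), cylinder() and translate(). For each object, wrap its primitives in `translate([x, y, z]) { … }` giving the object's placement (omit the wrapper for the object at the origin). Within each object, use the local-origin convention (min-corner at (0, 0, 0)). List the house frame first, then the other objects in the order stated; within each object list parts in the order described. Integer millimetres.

cube([3640, 93, 2540]);
translate([0, 4717, 0]) cube([3640, 93, 2540]);
translate([0, 93, 0]) cube([93, 4624, 2540]);
translate([3547, 93, 0]) cube([93, 4624, 2540]);
translate([3640, 0, 0]) {
  cube([3230, 175, 2680]);
  translate([0, 4745, 0]) cube([3230, 175, 2680]);
  translate([0, 175, 0]) cube([175, 4570, 2680]);
  translate([3055, 175, 0]) cube([175, 4570, 2680]);
}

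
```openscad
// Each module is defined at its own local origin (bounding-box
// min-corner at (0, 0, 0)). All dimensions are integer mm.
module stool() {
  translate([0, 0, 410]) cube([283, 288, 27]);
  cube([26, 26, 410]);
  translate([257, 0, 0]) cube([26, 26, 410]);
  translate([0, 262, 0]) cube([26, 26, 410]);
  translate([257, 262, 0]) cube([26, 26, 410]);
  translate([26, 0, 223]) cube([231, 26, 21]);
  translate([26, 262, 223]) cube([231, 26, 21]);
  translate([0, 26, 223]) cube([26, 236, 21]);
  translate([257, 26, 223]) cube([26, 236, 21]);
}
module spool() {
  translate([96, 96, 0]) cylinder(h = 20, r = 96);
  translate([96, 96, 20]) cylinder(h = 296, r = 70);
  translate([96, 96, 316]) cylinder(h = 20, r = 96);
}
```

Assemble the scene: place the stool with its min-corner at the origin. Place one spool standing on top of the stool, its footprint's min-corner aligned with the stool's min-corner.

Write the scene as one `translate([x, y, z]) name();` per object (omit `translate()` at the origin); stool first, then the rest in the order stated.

stool();
translate([0, 0, 437]) spool();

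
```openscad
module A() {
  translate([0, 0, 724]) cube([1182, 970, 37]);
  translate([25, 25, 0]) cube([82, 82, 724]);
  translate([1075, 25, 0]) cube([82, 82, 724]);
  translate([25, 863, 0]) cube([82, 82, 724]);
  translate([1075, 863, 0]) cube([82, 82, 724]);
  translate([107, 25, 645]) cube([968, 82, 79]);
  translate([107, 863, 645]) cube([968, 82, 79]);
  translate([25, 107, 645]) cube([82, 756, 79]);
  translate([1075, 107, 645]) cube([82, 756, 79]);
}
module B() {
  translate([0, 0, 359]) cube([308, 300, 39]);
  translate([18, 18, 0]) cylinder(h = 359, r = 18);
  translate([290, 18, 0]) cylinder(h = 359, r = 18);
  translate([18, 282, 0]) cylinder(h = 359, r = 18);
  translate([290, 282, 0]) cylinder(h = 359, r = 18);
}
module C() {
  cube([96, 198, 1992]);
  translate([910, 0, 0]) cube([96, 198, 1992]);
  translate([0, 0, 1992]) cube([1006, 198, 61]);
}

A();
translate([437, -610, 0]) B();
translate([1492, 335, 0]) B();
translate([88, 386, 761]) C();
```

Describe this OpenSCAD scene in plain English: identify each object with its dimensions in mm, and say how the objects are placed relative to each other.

A is a table: top 1182 mm (x) × 970 mm (y), 37 mm thick, upper face at z = 761 mm, on four 82×82 mm square legs, each inset 25 mm from the nearest pair of top edges, running from z = 0 to the bottom of the top. Four apron rails, 82 mm thick and 79 mm tall, run between adjacent legs with their top edges flush with the underside of the top and their outer faces flush with the legs' outer faces.

B is a four-legged stool. The seat is a 308×300×39 mm slab whose top surface is at z = 398 mm; four round legs, each 36 mm in diameter, run from the floor (z = 0) to the underside of the seat, each leg's axis is inset half a diameter from the nearest pair of seat edges (so the leg's bounding box is flush with the corner).

C is a door frame. The clear opening is 814 mm wide and 1992 mm high. Two 96 mm wide jambs, 198 mm deep, stand either side of the opening from the floor to the top of the opening. A 61 mm thick head sits across the top of both jambs, spanning the full outside width of the frame.

Two stools sit around the table at the −y, +x sides. The door frame is on top of the table, centred.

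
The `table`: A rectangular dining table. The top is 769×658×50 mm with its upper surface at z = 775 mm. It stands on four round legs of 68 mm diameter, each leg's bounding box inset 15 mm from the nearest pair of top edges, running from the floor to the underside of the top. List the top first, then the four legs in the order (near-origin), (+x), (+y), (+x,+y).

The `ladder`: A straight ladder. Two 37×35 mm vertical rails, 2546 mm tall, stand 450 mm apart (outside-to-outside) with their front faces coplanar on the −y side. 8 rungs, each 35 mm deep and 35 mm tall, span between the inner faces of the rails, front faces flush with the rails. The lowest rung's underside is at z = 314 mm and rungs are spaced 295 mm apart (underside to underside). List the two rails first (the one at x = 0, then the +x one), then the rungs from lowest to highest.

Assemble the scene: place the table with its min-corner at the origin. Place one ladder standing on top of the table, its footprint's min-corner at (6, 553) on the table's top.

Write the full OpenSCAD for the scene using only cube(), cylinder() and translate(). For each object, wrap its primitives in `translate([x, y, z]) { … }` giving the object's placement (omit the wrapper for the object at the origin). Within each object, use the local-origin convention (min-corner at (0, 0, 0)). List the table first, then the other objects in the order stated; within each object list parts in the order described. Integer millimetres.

translate([0, 0, 725]) cube([769, 658, 50]);
translate([49, 49, 0]) cylinder(h = 725, r = 34);
translate([720, 49, 0]) cylinder(h = 725, r = 34);
translate([49, 609, 0]) cylinder(h = 725, r = 34);
translate([720, 609, 0]) cylinder(h = 725, r = 34);
translate([6, 553, 775]) {
  cube([37, 35, 2546]);
  translate([413, 0, 0]) cube([37, 35, 2546]);
  translate([37, 0, 314]) cube([376, 35, 35]);
  translate([37, 0, 609]) cube([376, 35, 35]);
  translate([37, 0, 904]) cube([376, 35, 35]);
  translate([37, 0, 1199]) cube([376, 35, 35]);
  translate([37, 0, 1494]) cube([376, 35, 35]);
  translate([37, 0, 1789]) cube([376, 35, 35]);
  translate([37, 0, 2084]) cube([376, 35, 35]);
  translate([37, 0, 2379]) cube([376, 35, 35]);
}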